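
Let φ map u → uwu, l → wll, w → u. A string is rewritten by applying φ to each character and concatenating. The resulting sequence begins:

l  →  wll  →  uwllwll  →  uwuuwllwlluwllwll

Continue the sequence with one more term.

φ(uwuuwllwlluwllwll) expands symbol-by-symbol to uwu u uwu uwu u wll wll u wll wll uwu u wll wll u wll wll; joining the 17 pieces gives the next term.

uwuuuwuuwuuwllwlluwllwlluwuuwllwlluwllwll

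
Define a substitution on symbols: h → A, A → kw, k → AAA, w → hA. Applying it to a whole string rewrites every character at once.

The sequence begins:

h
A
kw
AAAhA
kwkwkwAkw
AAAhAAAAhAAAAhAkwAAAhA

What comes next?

Rewriting the 22 symbols of AAAhAAAAhAAAAhAkwAAAhA one by one yields kw kw kw A kw kw kw kw A kw kw kw kw A kw AAA hA kw kw kw A kw; concatenated:

kwkwkwAkwkwkwkwAkwkwkwkwAkwAAAhAkwkwkwAkw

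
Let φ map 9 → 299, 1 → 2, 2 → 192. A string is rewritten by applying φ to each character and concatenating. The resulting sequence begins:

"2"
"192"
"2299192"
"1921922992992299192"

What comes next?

φ(1921922992992299192) expands symbol-by-symbol to 2 299 192 2 299 192 192 299 299 192 299 299 192 192 299 299 2 299 192; joining the 19 pieces gives the next term.

229919222991921922992991922992991921922992992299192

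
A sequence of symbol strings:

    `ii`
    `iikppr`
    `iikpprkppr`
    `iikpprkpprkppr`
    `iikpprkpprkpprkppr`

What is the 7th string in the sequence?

Each term is the previous one with kppr appended.
From iikpprkpprkpprkppr, 2 further steps: iikpprkpprkpprkppr → iikpprkpprkpprkpprkppr → (answer).

iikpprkpprkpprkpprkpprkppr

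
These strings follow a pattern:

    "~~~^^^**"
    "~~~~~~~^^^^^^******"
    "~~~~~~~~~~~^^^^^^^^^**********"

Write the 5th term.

Each string has the form ~^{4n-1} ^^{3n} *^{4n-2} (n = 1, 2, …).
For term 5, n = 5, so the run lengths are 19, 15, 18.

~~~~~~~~~~~~~~~~~~~^^^^^^^^^^^^^^^******************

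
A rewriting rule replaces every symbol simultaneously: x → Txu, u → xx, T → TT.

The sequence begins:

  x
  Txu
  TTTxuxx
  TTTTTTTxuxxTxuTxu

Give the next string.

φ(TTTTTTTxuxxTxuTxu) expands symbol-by-symbol to TT TT TT TT TT TT TT Txu xx Txu Txu TT Txu xx TT Txu xx; joining the 17 pieces gives the next term.

TTTTTTTTTTTTTTTxuxxTxuTxuTTTxuxxTTTxuxx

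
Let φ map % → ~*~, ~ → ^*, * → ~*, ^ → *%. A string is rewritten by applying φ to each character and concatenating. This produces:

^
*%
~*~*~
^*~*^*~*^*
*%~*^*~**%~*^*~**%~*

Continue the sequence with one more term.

Rewriting the 20 symbols of *%~*^*~**%~*^*~**%~* one by one yields ~* ~*~ ^* ~* *% ~* ^* ~* ~* ~*~ ^* ~* *% ~* ^* ~* ~* ~*~ ^* ~*; concatenated:

~*~*~^*~**%~*^*~*~*~*~^*~**%~*^*~*~*~*~^*~*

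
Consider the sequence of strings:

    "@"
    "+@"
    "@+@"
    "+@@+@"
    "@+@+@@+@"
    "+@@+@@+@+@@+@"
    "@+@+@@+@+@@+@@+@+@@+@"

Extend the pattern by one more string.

Each term (from the third on) is the two preceding terms concatenated in order: term 3 = @·+@ = @+@.
Continuing: +@@+@@+@+@@+@ · @+@+@@+@+@@+@@+@+@@+@ gives term 8.

+@@+@@+@+@@+@@+@+@@+@+@@+@@+@+@@+@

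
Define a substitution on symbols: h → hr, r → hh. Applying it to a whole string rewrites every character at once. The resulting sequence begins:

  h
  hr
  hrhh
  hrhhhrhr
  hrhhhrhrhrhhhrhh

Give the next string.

Rewriting the 16 symbols of hrhhhrhrhrhhhrhh one by one yields hr hh hr hr hr hh hr hh hr hh hr hr hr hh hr hr; concatenated:

hrhhhrhrhrhhhrhhhrhhhrhrhrhhhrhr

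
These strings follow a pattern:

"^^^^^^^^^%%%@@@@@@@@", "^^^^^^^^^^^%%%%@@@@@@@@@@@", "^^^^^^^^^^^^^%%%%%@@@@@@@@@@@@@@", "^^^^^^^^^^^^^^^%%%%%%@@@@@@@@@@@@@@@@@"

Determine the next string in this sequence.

The n-th term is 2n+3 ^'s then n %'s then 3n-1 @'s, where the shown terms are n = 3, 4, 5, 6.
For the next term, n = 7, so the run lengths are 17, 7, 20.

^^^^^^^^^^^^^^^^^%%%%%%%@@@@@@@@@@@@@@@@@@@@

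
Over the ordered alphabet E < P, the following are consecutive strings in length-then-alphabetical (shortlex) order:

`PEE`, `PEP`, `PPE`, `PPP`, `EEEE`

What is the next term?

EEEP

Treat EEEE as a base-2 numeral over the given alphabet and add one, carrying through any trailing P's.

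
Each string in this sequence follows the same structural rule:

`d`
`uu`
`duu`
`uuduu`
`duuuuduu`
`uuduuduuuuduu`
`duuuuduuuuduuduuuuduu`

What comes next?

Each term (from the third on) is the two preceding terms concatenated in order: term 3 = d·uu = duu.
So term 8 is uuduuduuuuduu·duuuuduuuuduuduuuuduu.

uuduuduuuuduuduuuuduuuuduuduuuuduu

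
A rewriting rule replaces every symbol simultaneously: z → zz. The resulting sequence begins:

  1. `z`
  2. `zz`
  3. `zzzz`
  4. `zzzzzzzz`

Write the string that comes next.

Apply φ to zzzzzzzz symbol by symbol: z→zz, z→zz, z→zz, z→zz, z→zz, z→zz, z→zz, z→zz; joined: zz zz zz zz zz zz zz zz.

zzzzzzzzzzzzzzzz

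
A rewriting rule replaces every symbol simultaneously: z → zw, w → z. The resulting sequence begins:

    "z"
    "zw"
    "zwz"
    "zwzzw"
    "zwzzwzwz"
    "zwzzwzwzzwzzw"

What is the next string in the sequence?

Applying the rule to each of the 13 symbols of zwzzwzwzzwzzw gives the pieces zw z zw zw z zw z zw zw z zw zw z, which concatenate to the answer.

zwzzwzwzzwzzwzwzzwzwz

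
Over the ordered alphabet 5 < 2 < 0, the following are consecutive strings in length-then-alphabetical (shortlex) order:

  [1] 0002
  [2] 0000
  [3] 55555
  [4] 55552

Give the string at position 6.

55525

Continuing the enumeration 2 steps past 55552: 55552 → 55550 → (answer).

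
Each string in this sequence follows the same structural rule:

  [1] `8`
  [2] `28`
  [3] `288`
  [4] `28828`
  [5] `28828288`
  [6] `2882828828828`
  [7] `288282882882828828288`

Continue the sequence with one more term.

Each term (from the third on) is the previous term followed by the one before it: term 3 = 28·8 = 288.
The next term joins 288282882882828828288 and 2882828828828.

2882828828828288282882882828828828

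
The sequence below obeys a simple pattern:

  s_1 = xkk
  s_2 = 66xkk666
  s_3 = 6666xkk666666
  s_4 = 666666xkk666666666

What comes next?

s(k+1) = 66·s(k)·666, so each term gains 66 as a prefix and 666 as a suffix.
Applying this once more to 666666xkk666666666:

66666666xkk666666666666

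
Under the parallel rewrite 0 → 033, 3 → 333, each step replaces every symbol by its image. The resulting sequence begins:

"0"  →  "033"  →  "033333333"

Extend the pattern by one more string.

Rewriting each symbol of 033333333: 0→033, 3→333, 3→333, 3→333, 3→333, 3→333, 3→333, 3→333, 3→333, which concatenates to 033 333 333 333 333 333 333 333 333.

033333333333333333333333333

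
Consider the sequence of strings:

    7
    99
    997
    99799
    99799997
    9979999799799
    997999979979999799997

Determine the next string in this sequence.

9979999799799997999979979999799799

This is a Fibonacci-style word recurrence s(k) = s(k−1)·s(k−2): e.g. 99·7 = 997.
So term 8 is 997999979979999799997·9979999799799.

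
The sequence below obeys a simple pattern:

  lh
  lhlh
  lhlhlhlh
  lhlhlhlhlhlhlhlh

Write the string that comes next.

lhlhlhlhlhlhlhlhlhlhlhlhlhlhlhlh

Each string is two copies of the previous one concatenated.
One more doubling of lhlhlhlhlhlhlhlh gives the answer.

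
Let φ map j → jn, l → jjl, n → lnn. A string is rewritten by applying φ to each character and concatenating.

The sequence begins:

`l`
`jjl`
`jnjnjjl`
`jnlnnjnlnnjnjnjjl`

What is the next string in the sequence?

φ(jnlnnjnlnnjnjnjjl) expands symbol-by-symbol to jn lnn jjl lnn lnn jn lnn jjl lnn lnn jn lnn jn lnn jn jn jjl; joining the 17 pieces gives the next term.

jnlnnjjllnnlnnjnlnnjjllnnlnnjnlnnjnlnnjnjnjjl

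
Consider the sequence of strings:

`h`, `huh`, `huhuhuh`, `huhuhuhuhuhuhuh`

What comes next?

s(k+1) = s(k)·u·s(k) — each term doubles the last with 'u' between the halves.
One more doubling of huhuhuhuhuhuhuh gives the answer.

huhuhuhuhuhuhuhuhuhuhuhuhuhuhuh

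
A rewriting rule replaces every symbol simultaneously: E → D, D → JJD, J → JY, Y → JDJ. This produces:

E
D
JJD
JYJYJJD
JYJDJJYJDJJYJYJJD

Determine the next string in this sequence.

φ(JYJDJJYJDJJYJYJJD) expands symbol-by-symbol to JY JDJ JY JJD JY JY JDJ JY JJD JY JY JDJ JY JDJ JY JY JJD; joining the 17 pieces gives the next term.

JYJDJJYJJDJYJYJDJJYJJDJYJYJDJJYJDJJYJYJJD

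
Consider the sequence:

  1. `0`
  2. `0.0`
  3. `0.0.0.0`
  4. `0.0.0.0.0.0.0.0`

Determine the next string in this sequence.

Every step duplicates the string with '.' between the halves.
Doubling 0.0.0.0.0.0.0.0 with '.' between the halves:

0.0.0.0.0.0.0.0.0.0.0.0.0.0.0.0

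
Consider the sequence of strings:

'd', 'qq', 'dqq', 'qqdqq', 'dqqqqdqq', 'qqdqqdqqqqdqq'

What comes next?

dqqqqdqqqqdqqdqqqqdqq

From term 3 onward, concatenate the second-to-last term with the last: d·qq = dqq, qq·dqq = qqdqq, …
The next term joins dqqqqdqq and qqdqqdqqqqdqq.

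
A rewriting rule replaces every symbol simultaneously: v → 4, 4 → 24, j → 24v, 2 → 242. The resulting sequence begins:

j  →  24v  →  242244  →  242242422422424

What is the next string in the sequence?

242242422422424224242242242422422424224

Replace each of the 15 characters of 242242422422424 in place — 242 24 242 242 24 242 24 242 242 24 242 242 24 242 24 — and concatenate.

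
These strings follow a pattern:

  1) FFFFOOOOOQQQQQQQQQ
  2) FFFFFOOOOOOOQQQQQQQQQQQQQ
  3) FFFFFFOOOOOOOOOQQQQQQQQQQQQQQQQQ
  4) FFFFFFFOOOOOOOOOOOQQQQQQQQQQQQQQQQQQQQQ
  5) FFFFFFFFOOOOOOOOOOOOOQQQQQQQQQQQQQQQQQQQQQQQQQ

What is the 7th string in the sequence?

FFFFFFFFFFOOOOOOOOOOOOOOOOOQQQQQQQQQQQQQQQQQQQQQQQQQQQQQQQQQ

Each string has the form F^{n+2} O^{2n+1} Q^{4n+1}, where the shown terms are n = 2, 3, 4, 5, 6.
Setting n = 8 gives 10, 17, 33 characters in each block.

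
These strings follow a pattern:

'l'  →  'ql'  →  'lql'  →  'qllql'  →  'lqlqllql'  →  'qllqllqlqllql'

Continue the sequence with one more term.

From term 3 onward, concatenate the second-to-last term with the last: l·ql = lql, ql·lql = qllql, …
So term 7 is lqlqllql·qllqllqlqllql.

lqlqllqlqllqllqlqllql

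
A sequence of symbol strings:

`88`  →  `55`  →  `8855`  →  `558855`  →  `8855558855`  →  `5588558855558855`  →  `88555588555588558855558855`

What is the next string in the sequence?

558855885555885588555588555588558855558855

From term 3 onward, concatenate the second-to-last term with the last: 88·55 = 8855, 55·8855 = 558855, …
So term 8 is 5588558855558855·88555588555588558855558855.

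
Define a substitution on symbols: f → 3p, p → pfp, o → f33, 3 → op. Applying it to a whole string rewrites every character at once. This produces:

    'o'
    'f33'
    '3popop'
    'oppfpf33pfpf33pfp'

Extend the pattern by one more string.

Rewriting the 17 symbols of oppfpf33pfpf33pfp one by one yields f33 pfp pfp 3p pfp 3p op op pfp 3p pfp 3p op op pfp 3p pfp; concatenated:

f33pfppfp3ppfp3popoppfp3ppfp3popoppfp3ppfp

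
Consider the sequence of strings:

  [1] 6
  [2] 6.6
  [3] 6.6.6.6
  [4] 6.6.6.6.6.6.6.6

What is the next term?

Every step duplicates the string with '.' between the halves.
Doubling 6.6.6.6.6.6.6.6 with '.' between the halves:

6.6.6.6.6.6.6.6.6.6.6.6.6.6.6.6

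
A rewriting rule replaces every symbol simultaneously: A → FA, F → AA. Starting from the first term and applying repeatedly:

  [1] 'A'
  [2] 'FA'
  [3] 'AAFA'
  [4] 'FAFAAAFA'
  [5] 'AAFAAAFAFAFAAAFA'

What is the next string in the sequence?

Rewriting the 16 symbols of AAFAAAFAFAFAAAFA one by one yields FA FA AA FA FA FA AA FA AA FA AA FA FA FA AA FA; concatenated:

FAFAAAFAFAFAAAFAAAFAAAFAFAFAAAFA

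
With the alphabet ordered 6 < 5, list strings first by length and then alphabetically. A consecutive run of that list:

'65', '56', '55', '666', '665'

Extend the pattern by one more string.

656

Treat 665 as a base-2 numeral over the given alphabet and add one, carrying through any trailing 5's.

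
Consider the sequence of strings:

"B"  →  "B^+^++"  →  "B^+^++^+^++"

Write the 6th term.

The strings grow by a fixed suffix ^+^++ each time.
From B^+^++^+^++, 3 further steps: B^+^++^+^++ → B^+^++^+^++^+^++ → B^+^++^+^++^+^++^+^++ → (answer).

B^+^++^+^++^+^++^+^++^+^++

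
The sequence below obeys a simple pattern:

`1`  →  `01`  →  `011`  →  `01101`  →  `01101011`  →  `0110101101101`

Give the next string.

011010110110101101011

From term 3 onward, concatenate the last term with the second-to-last: 01·1 = 011, 011·01 = 01101, …
The next term joins 0110101101101 and 01101011.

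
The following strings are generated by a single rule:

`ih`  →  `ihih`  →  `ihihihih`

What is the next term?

Every step duplicates the string.
So the next term is two copies of ihihihih.

ihihihihihihihih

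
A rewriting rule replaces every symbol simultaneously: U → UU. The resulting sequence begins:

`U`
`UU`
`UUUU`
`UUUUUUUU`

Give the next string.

UUUUUUUUUUUUUUUU

Apply φ to UUUUUUUU symbol by symbol: U→UU, U→UU, U→UU, U→UU, U→UU, U→UU, U→UU, U→UU; joined: UU UU UU UU UU UU UU UU.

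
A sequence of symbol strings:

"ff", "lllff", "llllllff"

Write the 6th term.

The strings grow by a fixed prefix lll each time.
From llllllff, 3 further steps: llllllff → lllllllllff → llllllllllllff → (answer).

lllllllllllllllff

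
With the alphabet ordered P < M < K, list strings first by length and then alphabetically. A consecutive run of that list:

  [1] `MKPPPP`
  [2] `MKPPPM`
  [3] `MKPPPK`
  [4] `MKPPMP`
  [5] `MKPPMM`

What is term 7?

Stepping forward 2 times from MKPPMM: MKPPMM → MKPPMK, then the target.

MKPPKP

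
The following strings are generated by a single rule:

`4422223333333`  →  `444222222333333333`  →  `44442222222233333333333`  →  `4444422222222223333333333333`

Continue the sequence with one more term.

Reading off run lengths: 4 runs 2, 3, 4, 5; 2 runs 4, 6, 8, 10; 3 runs 7, 9, 11, 13 — each is linear in n, where the shown terms are n = 2, 3, 4, 5.
Setting n = 6 gives 6, 12, 15 characters in each block.

444444222222222222333333333333333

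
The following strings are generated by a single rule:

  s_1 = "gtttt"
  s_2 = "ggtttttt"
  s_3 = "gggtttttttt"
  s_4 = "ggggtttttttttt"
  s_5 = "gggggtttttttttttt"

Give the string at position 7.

The n-th term is n g's then 2n+2 t's (n = 1, 2, …).
At n = 7 the blocks have lengths 7, 16.

gggggggtttttttttttttttt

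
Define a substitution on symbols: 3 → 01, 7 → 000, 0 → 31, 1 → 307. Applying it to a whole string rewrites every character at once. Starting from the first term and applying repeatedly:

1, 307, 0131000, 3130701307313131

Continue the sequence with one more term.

Applying the rule to each of the 16 symbols of 3130701307313131 gives the pieces 01 307 01 31 000 31 307 01 31 000 01 307 01 307 01 307, which concatenate to the answer.

013070131000313070131000013070130701307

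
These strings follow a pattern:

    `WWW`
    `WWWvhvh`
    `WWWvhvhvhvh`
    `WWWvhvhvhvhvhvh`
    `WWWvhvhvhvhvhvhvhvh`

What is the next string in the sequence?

WWWvhvhvhvhvhvhvhvhvhvh

Every step adds vhvh to the end: s(k+1) = s(k)·vhvh.
So the next term is WWWvhvhvhvhvhvhvhvh·vhvh.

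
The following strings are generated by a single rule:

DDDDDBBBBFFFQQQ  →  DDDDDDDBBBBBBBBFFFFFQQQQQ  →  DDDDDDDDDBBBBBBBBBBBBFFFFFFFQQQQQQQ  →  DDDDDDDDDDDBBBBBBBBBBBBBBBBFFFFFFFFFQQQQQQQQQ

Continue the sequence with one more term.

Each string has the form D^{2n+3} B^{4n} F^{2n+1} Q^{2n+1} (n = 1, 2, …).
Setting n = 5 gives 13, 20, 11, 11 characters in each block.

DDDDDDDDDDDDDBBBBBBBBBBBBBBBBBBBBFFFFFFFFFFFQQQQQQQQQQQ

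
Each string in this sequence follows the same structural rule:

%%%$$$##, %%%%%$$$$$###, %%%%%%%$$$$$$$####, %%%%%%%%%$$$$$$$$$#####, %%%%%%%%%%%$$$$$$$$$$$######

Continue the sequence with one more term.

Reading off run lengths: % runs 3, 5, 7, 9, 11; $ runs 3, 5, 7, 9, 11; # runs 2, 3, 4, 5, 6 — each is linear in n (n = 1, 2, …).
Setting n = 6 gives 13, 13, 7 characters in each block.

%%%%%%%%%%%%%$$$$$$$$$$$$$#######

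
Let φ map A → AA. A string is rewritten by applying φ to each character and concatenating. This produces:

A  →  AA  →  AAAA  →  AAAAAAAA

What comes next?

Rewriting each symbol of AAAAAAAA: A→AA, A→AA, A→AA, A→AA, A→AA, A→AA, A→AA, A→AA, which concatenates to AA AA AA AA AA AA AA AA.

AAAAAAAAAAAAAAAA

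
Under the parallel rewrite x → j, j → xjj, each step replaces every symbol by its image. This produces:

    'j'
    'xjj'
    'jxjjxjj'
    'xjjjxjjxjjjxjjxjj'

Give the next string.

Applying the rule to each of the 17 symbols of xjjjxjjxjjjxjjxjj gives the pieces j xjj xjj xjj j xjj xjj j xjj xjj xjj j xjj xjj j xjj xjj, which concatenate to the answer.

jxjjxjjxjjjxjjxjjjxjjxjjxjjjxjjxjjjxjjxjj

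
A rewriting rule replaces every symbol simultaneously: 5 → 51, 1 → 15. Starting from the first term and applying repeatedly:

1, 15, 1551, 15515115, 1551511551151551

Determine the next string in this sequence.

Rewriting the 16 symbols of 1551511551151551 one by one yields 15 51 51 15 51 15 15 51 51 15 15 51 15 51 51 15; concatenated:

15515115511515515115155115515115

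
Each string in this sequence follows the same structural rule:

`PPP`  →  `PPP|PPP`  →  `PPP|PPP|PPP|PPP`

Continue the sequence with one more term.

Every step duplicates the string with '|' between the halves.
Doubling PPP|PPP|PPP|PPP with '|' between the halves:

PPP|PPP|PPP|PPP|PPP|PPP|PPP|PPP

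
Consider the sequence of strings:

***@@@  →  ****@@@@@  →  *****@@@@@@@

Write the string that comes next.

Each string has the form *^{n+1} @^{2n-1}, where the shown terms are n = 2, 3, 4.
Setting n = 5 gives 6, 9 characters in each block.

******@@@@@@@@@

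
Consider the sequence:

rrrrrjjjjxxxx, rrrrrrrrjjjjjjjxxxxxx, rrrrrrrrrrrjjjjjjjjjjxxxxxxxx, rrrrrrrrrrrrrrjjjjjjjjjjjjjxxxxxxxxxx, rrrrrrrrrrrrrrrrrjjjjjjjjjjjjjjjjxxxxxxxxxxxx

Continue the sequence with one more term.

rrrrrrrrrrrrrrrrrrrrjjjjjjjjjjjjjjjjjjjxxxxxxxxxxxxxx

Reading off run lengths: r runs 5, 8, 11, 14, 17; j runs 4, 7, 10, 13, 16; x runs 4, 6, 8, 10, 12 — each is linear in n (n = 1, 2, …).
For the next term, n = 6, so the run lengths are 20, 19, 14.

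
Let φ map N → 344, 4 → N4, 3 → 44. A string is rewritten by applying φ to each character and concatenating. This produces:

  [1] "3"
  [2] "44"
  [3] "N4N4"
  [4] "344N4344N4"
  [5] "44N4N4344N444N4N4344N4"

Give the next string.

N4N4344N4344N444N4N4344N4N4N4344N4344N444N4N4344N4

Replace each of the 22 characters of 44N4N4344N444N4N4344N4 in place — N4 N4 344 N4 344 N4 44 N4 N4 344 N4 N4 N4 344 N4 344 N4 44 N4 N4 344 N4 — and concatenate.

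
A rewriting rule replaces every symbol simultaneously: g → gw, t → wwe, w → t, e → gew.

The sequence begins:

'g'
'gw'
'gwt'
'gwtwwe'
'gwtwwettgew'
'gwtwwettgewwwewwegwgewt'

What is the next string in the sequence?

gwtwwettgewwwewwegwgewtttgewttgewgwtgwgewtwwe

Replace each of the 23 characters of gwtwwettgewwwewwegwgewt in place — gw t wwe t t gew wwe wwe gw gew t t t gew t t gew gw t gw gew t wwe — and concatenate.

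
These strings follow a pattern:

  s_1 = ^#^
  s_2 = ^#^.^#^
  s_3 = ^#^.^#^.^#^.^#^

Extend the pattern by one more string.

Every step duplicates the string with '.' between the halves.
One more doubling of ^#^.^#^.^#^.^#^ gives the answer.

^#^.^#^.^#^.^#^.^#^.^#^.^#^.^#^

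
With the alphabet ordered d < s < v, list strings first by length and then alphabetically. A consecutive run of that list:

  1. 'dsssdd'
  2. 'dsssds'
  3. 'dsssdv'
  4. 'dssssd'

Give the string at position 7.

Stepping forward 3 times from dssssd: dssssd → dsssss → dssssv, then the target.

dsssvd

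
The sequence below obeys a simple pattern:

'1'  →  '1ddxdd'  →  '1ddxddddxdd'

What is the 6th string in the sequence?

The strings grow by a fixed suffix ddxdd each time.
From 1ddxddddxdd, 3 further steps: 1ddxddddxdd → 1ddxddddxddddxdd → 1ddxddddxddddxddddxdd → (answer).

1ddxddddxddddxddddxddddxdd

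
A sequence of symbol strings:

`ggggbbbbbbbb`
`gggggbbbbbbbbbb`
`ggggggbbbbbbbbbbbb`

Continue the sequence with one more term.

gggggggbbbbbbbbbbbbbb

Term n consists of n+1 g's, followed by 2n+2 b's, where the shown terms are n = 3, 4, 5.
For the next term, n = 6, so the run lengths are 7, 14.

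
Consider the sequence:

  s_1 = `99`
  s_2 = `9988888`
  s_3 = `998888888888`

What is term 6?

998888888888888888888888888

Every step adds 88888 to the end: s(k+1) = s(k)·88888.
From 998888888888, 3 further steps: 998888888888 → 99888888888888888 → 9988888888888888888888 → (answer).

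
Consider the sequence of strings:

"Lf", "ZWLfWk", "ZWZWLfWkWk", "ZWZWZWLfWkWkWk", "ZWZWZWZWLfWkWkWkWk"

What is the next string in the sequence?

s(k+1) = ZW·s(k)·Wk, so each term gains ZW as a prefix and Wk as a suffix.
One more step from ZWZWZWZWLfWkWkWkWk gives the answer.

ZWZWZWZWZWLfWkWkWkWkWk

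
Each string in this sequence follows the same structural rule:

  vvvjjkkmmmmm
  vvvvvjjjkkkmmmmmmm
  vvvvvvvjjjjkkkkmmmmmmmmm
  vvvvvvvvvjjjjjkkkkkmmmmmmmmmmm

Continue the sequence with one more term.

vvvvvvvvvvvjjjjjjkkkkkkmmmmmmmmmmmmm

Reading off run lengths: v runs 3, 5, 7, 9; j runs 2, 3, 4, 5; k runs 2, 3, 4, 5; m runs 5, 7, 9, 11 — each is linear in n, where the shown terms are n = 2, 3, 4, 5.
At n = 6 the blocks have lengths 11, 6, 6, 13.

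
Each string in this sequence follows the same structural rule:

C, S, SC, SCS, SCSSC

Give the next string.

From term 3 onward, concatenate the last term with the second-to-last: S·C = SC, SC·S = SCS, …
So term 6 is SCSSC·SCS.

SCSSCSCS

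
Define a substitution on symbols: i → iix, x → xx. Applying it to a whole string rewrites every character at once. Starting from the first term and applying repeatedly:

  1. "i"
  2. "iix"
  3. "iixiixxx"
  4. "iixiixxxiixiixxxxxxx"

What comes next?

Rewriting the 20 symbols of iixiixxxiixiixxxxxxx one by one yields iix iix xx iix iix xx xx xx iix iix xx iix iix xx xx xx xx xx xx xx; concatenated:

iixiixxxiixiixxxxxxxiixiixxxiixiixxxxxxxxxxxxxxx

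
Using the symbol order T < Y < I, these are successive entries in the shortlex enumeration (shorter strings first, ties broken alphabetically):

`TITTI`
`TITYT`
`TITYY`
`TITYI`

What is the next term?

TITIT

Find the rightmost character of TITYI below I, bump it to the next letter, and reset everything to its right to T.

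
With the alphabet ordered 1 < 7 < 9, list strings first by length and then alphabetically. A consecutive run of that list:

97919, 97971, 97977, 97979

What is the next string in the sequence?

97991

Treat 97979 as a base-3 numeral over the given alphabet and add one, carrying through any trailing 9's.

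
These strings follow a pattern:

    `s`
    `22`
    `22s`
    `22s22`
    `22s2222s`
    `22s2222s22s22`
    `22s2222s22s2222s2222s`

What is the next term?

22s2222s22s2222s2222s22s2222s22s22

From term 3 onward, concatenate the last term with the second-to-last: 22·s = 22s, 22s·22 = 22s22, …
Continuing: 22s2222s22s2222s2222s · 22s2222s22s22 gives term 8.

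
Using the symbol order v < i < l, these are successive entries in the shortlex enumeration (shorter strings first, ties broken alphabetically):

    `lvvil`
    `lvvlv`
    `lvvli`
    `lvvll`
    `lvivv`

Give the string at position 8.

lviiv

Advancing 3 positions from lvivv through lvivv → lvivi → lvivl reaches term 8.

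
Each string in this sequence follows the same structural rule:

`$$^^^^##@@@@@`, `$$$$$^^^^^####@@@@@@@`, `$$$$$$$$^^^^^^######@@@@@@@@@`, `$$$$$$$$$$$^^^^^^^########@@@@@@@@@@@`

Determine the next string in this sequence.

$$$$$$$$$$$$$$^^^^^^^^##########@@@@@@@@@@@@@

The n-th term is 3n-1 $'s then n+3 ^'s then 2n #'s then 2n+3 @'s (n = 1, 2, …).
At n = 5 the blocks have lengths 14, 8, 10, 13.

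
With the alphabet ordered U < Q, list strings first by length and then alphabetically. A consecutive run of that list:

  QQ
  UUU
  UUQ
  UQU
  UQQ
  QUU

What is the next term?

QUQ

Find the rightmost character of QUU below Q, bump it to the next letter, and reset everything to its right to U.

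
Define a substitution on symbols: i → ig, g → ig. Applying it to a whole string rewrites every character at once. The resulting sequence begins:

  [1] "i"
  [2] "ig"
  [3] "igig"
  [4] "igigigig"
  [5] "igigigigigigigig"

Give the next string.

Rewriting the 16 symbols of igigigigigigigig one by one yields ig ig ig ig ig ig ig ig ig ig ig ig ig ig ig ig; concatenated:

igigigigigigigigigigigigigigigig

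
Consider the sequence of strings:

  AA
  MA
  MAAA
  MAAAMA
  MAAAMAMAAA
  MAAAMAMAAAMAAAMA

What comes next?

MAAAMAMAAAMAAAMAMAAAMAMAAA

From term 3 onward, concatenate the last term with the second-to-last: MA·AA = MAAA, MAAA·MA = MAAAMA, …
The next term joins MAAAMAMAAAMAAAMA and MAAAMAMAAA.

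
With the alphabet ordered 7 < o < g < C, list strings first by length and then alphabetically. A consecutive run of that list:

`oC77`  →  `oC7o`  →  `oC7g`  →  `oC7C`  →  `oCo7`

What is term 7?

oCog

Continuing the enumeration 2 steps past oCo7: oCo7 → oCoo → (answer).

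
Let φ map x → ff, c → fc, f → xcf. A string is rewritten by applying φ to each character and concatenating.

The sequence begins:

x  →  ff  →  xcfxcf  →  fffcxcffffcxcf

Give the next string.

Applying the rule to each of the 14 symbols of fffcxcffffcxcf gives the pieces xcf xcf xcf fc ff fc xcf xcf xcf xcf fc ff fc xcf, which concatenate to the answer.

xcfxcfxcffcfffcxcfxcfxcfxcffcfffcxcf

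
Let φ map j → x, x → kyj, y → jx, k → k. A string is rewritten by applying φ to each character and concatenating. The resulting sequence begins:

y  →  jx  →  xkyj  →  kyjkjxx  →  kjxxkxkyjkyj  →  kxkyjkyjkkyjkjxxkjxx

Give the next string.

φ(kxkyjkyjkkyjkjxxkjxx) expands symbol-by-symbol to k kyj k jx x k jx x k k jx x k x kyj kyj k x kyj kyj; joining the 20 pieces gives the next term.

kkyjkjxxkjxxkkjxxkxkyjkyjkxkyjkyj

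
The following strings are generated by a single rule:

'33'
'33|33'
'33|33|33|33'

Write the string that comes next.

Each string is two copies of the previous one joined by '|'.
One more doubling of 33|33|33|33 gives the answer.

33|33|33|33|33|33|33|33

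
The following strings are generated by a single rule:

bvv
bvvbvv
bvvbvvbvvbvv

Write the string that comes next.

Every step duplicates the string.
One more doubling of bvvbvvbvvbvv gives the answer.

bvvbvvbvvbvvbvvbvvbvvbvv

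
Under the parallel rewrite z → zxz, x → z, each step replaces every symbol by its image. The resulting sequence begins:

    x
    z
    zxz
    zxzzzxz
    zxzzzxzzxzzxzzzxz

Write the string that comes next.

zxzzzxzzxzzxzzzxzzxzzzxzzxzzzxzzxzzxzzzxz

φ(zxzzzxzzxzzxzzzxz) expands symbol-by-symbol to zxz z zxz zxz zxz z zxz zxz z zxz zxz z zxz zxz zxz z zxz; joining the 17 pieces gives the next term.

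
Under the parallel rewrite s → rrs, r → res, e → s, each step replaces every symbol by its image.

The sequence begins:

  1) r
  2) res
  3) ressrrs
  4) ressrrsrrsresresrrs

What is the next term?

ressrrsrrsresresrrsresresrrsressrrsressrrsresresrrs

φ(ressrrsrrsresresrrs) expands symbol-by-symbol to res s rrs rrs res res rrs res res rrs res s rrs res s rrs res res rrs; joining the 19 pieces gives the next term.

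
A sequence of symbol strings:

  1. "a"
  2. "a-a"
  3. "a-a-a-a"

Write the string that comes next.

s(k+1) = s(k)·-·s(k) — each term doubles the last with '-' between the halves.
Doubling a-a-a-a with '-' between the halves:

a-a-a-a-a-a-a-a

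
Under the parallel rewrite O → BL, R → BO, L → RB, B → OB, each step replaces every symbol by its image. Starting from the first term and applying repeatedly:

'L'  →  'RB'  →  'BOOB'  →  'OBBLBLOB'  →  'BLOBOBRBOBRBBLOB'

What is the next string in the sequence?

OBRBBLOBBLOBBOOBBLOBBOOBOBRBBLOB

Applying the rule to each of the 16 symbols of BLOBOBRBOBRBBLOB gives the pieces OB RB BL OB BL OB BO OB BL OB BO OB OB RB BL OB, which concatenate to the answer.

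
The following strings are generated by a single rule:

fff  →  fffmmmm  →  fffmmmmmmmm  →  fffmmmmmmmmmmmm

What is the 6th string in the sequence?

fffmmmmmmmmmmmmmmmmmmmm

The strings grow by a fixed suffix mmmm each time.
From fffmmmmmmmmmmmm, 2 further steps: fffmmmmmmmmmmmm → fffmmmmmmmmmmmmmmmm → (answer).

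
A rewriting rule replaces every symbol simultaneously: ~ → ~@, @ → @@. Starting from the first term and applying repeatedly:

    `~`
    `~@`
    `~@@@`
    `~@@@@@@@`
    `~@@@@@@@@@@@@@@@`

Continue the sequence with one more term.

Rewriting the 16 symbols of ~@@@@@@@@@@@@@@@ one by one yields ~@ @@ @@ @@ @@ @@ @@ @@ @@ @@ @@ @@ @@ @@ @@ @@; concatenated:

~@@@@@@@@@@@@@@@@@@@@@@@@@@@@@@@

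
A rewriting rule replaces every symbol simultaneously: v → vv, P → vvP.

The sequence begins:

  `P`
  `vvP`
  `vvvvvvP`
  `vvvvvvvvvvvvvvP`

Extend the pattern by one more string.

Replace each of the 15 characters of vvvvvvvvvvvvvvP in place — vv vv vv vv vv vv vv vv vv vv vv vv vv vv vvP — and concatenate.

vvvvvvvvvvvvvvvvvvvvvvvvvvvvvvP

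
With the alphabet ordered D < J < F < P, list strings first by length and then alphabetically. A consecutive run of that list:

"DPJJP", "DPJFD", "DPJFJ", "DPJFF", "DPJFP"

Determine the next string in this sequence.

Treat DPJFP as a base-4 numeral over the given alphabet and add one, carrying through any trailing P's.

DPJPD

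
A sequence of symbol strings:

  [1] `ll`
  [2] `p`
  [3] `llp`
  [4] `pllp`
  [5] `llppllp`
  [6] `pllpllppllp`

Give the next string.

From term 3 onward, concatenate the second-to-last term with the last: ll·p = llp, p·llp = pllp, …
The next term joins llppllp and pllpllppllp.

llppllppllpllppllp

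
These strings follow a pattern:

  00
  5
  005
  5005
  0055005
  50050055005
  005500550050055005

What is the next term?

Each term (from the third on) is the two preceding terms concatenated in order: term 3 = 00·5 = 005.
So term 8 is 50050055005·005500550050055005.

50050055005005500550050055005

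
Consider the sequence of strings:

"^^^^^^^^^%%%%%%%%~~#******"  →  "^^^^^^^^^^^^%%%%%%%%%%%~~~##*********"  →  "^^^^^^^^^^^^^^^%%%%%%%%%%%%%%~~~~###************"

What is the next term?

Reading off run lengths: ^ runs 9, 12, 15; % runs 8, 11, 14; ~ runs 2, 3, 4; # runs 1, 2, 3; * runs 6, 9, 12 — each is linear in n, where the shown terms are n = 2, 3, 4.
At n = 5 the blocks have lengths 18, 17, 5, 4, 15.

^^^^^^^^^^^^^^^^^^%%%%%%%%%%%%%%%%%~~~~~####***************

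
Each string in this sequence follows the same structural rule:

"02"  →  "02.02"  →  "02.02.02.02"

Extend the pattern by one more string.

02.02.02.02.02.02.02.02

Each string is two copies of the previous one joined by '.'.
So the next term is two copies of 02.02.02.02 with '.' between the halves.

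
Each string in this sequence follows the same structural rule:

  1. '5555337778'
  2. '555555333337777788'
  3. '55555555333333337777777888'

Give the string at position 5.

555555555555333333333333337777777777788888

Reading off run lengths: 5 runs 4, 6, 8; 3 runs 2, 5, 8; 7 runs 3, 5, 7; 8 runs 1, 2, 3 — each is linear in n (n = 1, 2, …).
For term 5, n = 5, so the run lengths are 12, 14, 11, 5.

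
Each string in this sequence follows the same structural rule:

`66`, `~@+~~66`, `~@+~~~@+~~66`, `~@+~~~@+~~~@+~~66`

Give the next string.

Each term is the previous one with ~@+~~ prepended.
Applying this once more to ~@+~~~@+~~~@+~~66:

~@+~~~@+~~~@+~~~@+~~66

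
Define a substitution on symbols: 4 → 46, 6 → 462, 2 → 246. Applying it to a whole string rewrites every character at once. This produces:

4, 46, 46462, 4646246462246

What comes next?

Rewriting the 13 symbols of 4646246462246 one by one yields 46 462 46 462 246 46 462 46 462 246 246 46 462; concatenated:

4646246462246464624646224624646462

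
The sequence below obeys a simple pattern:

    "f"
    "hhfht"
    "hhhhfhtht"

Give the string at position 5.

hhhhhhhhfhthththt

Every step adds hh to the front and ht to the end of the previous string.
From hhhhfhtht, 2 further steps: hhhhfhtht → hhhhhhfhththt → (answer).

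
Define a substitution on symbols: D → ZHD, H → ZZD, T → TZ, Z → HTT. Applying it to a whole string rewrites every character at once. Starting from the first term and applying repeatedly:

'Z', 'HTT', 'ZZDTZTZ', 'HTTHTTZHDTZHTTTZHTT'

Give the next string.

φ(HTTHTTZHDTZHTTTZHTT) expands symbol-by-symbol to ZZD TZ TZ ZZD TZ TZ HTT ZZD ZHD TZ HTT ZZD TZ TZ TZ HTT ZZD TZ TZ; joining the 19 pieces gives the next term.

ZZDTZTZZZDTZTZHTTZZDZHDTZHTTZZDTZTZTZHTTZZDTZTZ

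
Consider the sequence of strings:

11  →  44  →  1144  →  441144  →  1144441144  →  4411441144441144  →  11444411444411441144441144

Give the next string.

Each term (from the third on) is the two preceding terms concatenated in order: term 3 = 11·44 = 1144.
The next term joins 4411441144441144 and 11444411444411441144441144.

441144114444114411444411444411441144441144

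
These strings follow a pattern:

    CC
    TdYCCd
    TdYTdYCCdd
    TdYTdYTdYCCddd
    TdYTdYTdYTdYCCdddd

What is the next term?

s(k+1) = TdY·s(k)·d, so each term gains TdY as a prefix and d as a suffix.
One more step from TdYTdYTdYTdYCCdddd gives the answer.

TdYTdYTdYTdYTdYCCddddd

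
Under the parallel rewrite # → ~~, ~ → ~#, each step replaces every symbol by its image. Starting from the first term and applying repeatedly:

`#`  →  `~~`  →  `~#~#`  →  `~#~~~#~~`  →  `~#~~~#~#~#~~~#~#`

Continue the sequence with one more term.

Applying the rule to each of the 16 symbols of ~#~~~#~#~#~~~#~# gives the pieces ~# ~~ ~# ~# ~# ~~ ~# ~~ ~# ~~ ~# ~# ~# ~~ ~# ~~, which concatenate to the answer.

~#~~~#~#~#~~~#~~~#~~~#~#~#~~~#~~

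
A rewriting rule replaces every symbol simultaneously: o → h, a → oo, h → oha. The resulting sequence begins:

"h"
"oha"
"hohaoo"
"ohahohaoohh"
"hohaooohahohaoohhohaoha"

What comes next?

ohahohaoohhhohaooohahohaoohhohaohahohaoohohaoo

Replace each of the 23 characters of hohaooohahohaoohhohaoha in place — oha h oha oo h h h oha oo oha h oha oo h h oha oha h oha oo h oha oo — and concatenate.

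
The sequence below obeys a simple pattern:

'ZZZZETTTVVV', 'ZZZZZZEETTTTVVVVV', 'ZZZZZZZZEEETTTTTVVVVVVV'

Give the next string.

ZZZZZZZZZZEEEETTTTTTVVVVVVVVV

The n-th term is 2n+2 Z's then n E's then n+2 T's then 2n+1 V's (n = 1, 2, …).
Setting n = 4 gives 10, 4, 6, 9 characters in each block.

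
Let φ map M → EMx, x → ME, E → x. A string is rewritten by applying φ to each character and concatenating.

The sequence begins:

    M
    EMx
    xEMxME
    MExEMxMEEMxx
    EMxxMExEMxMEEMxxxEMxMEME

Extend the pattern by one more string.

Rewriting the 24 symbols of EMxxMExEMxMEEMxxxEMxMEME one by one yields x EMx ME ME EMx x ME x EMx ME EMx x x EMx ME ME ME x EMx ME EMx x EMx x; concatenated:

xEMxMEMEEMxxMExEMxMEEMxxxEMxMEMEMExEMxMEEMxxEMxx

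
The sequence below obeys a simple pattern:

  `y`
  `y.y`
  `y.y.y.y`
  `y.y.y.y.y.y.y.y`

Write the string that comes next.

s(k+1) = s(k)·.·s(k) — each term doubles the last with '.' between the halves.
Doubling y.y.y.y.y.y.y.y with '.' between the halves:

y.y.y.y.y.y.y.y.y.y.y.y.y.y.y.y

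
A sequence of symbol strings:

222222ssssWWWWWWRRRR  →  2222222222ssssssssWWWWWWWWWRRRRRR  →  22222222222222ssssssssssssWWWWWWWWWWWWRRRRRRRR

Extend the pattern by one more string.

Each string has the form 2^{4n+2} s^{4n} W^{3n+3} R^{2n+2} (n = 1, 2, …).
At n = 4 the blocks have lengths 18, 16, 15, 10.

222222222222222222ssssssssssssssssWWWWWWWWWWWWWWWRRRRRRRRRR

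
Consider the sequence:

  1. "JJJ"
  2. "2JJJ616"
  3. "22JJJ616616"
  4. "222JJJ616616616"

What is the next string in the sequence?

2222JJJ616616616616

Each term wraps the previous one in 2 on the left and 616 on the right.
One more step from 222JJJ616616616 gives the answer.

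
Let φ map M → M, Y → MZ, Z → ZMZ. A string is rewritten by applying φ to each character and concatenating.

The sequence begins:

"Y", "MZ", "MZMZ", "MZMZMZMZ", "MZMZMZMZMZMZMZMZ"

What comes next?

Rewriting the 16 symbols of MZMZMZMZMZMZMZMZ one by one yields M ZMZ M ZMZ M ZMZ M ZMZ M ZMZ M ZMZ M ZMZ M ZMZ; concatenated:

MZMZMZMZMZMZMZMZMZMZMZMZMZMZMZMZ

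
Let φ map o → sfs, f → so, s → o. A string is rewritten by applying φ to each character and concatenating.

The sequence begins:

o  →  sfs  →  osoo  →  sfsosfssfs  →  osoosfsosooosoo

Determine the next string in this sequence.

Replace each of the 15 characters of osoosfsosooosoo in place — sfs o sfs sfs o so o sfs o sfs sfs sfs o sfs sfs — and concatenate.

sfsosfssfsosoosfsosfssfssfsosfssfs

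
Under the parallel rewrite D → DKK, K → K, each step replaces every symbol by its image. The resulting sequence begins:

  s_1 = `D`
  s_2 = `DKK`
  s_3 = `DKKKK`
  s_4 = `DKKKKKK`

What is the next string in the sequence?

DKKKKKKKK

Expanding DKKKKKK: D→DKK, K→K, K→K, K→K, K→K, K→K, K→K. Concatenated: DKK K K K K K K.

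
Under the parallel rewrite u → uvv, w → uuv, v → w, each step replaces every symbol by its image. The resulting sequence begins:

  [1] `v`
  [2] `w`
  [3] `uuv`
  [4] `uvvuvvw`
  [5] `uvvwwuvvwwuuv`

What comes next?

Applying the rule to each of the 13 symbols of uvvwwuvvwwuuv gives the pieces uvv w w uuv uuv uvv w w uuv uuv uvv uvv w, which concatenate to the answer.

uvvwwuuvuuvuvvwwuuvuuvuvvuvvw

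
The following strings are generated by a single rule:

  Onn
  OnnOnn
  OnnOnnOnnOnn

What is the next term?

Every step duplicates the string.
One more doubling of OnnOnnOnnOnn gives the answer.

OnnOnnOnnOnnOnnOnnOnnOnn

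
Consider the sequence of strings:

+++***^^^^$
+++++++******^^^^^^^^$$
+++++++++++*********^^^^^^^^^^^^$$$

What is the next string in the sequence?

Term n consists of 4n-1 +'s, followed by 3n *'s, followed by 4n ^'s, followed by n $'s (n = 1, 2, …).
At n = 4 the blocks have lengths 15, 12, 16, 4.

+++++++++++++++************^^^^^^^^^^^^^^^^$$$$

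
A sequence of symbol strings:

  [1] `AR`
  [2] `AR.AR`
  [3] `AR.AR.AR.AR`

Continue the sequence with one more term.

s(k+1) = s(k)·.·s(k) — each term doubles the last with '.' between the halves.
Doubling AR.AR.AR.AR with '.' between the halves:

AR.AR.AR.AR.AR.AR.AR.AR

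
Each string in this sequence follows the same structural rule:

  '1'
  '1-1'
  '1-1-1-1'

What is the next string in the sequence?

s(k+1) = s(k)·-·s(k) — each term doubles the last with '-' between the halves.
One more doubling of 1-1-1-1 gives the answer.

1-1-1-1-1-1-1-1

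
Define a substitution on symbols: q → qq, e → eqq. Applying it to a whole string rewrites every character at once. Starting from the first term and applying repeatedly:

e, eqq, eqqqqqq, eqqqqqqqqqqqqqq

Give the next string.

Rewriting the 15 symbols of eqqqqqqqqqqqqqq one by one yields eqq qq qq qq qq qq qq qq qq qq qq qq qq qq qq; concatenated:

eqqqqqqqqqqqqqqqqqqqqqqqqqqqqqq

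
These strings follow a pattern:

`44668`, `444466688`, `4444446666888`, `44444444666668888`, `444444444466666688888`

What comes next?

The n-th term is 2n 4's then n+1 6's then n 8's (n = 1, 2, …).
Setting n = 6 gives 12, 7, 6 characters in each block.

4444444444446666666888888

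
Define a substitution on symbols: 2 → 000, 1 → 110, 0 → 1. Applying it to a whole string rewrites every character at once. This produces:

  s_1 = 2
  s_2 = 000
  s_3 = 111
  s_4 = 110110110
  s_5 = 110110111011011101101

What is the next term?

φ(110110111011011101101) expands symbol-by-symbol to 110 110 1 110 110 1 110 110 110 1 110 110 1 110 110 110 1 110 110 1 110; joining the 21 pieces gives the next term.

110110111011011101101101110110111011011011101101110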